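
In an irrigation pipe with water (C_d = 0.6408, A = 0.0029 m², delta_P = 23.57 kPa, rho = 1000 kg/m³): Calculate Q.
Formula: Q = C_d A \sqrt{\frac{2 \Delta P}{\rho}}
Q = 0.6408·0.0029·√(2·(23.57·1000)/1000)·1000 = 12.76 L/s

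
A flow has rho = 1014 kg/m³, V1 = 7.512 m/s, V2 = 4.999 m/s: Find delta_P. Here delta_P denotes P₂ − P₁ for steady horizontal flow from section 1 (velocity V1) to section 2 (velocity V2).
Formula: \Delta P = \frac{1}{2} \rho (V_1^2 - V_2^2)
delta_P = 0.5·1014·(7.512² − 4.999²)/1000 = 15.94 kPa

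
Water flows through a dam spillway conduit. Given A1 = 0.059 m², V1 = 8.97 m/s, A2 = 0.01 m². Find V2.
Formula: V_2 = \frac{A_1 V_1}{A_2}
V2 = 0.059·8.97/0.01 = 52.92 m/s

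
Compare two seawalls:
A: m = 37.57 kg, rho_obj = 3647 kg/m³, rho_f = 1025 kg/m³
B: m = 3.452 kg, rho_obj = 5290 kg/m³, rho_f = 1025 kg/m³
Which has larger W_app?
W_app(A) = 265 N, W_app(B) = 27.3 N. Answer: A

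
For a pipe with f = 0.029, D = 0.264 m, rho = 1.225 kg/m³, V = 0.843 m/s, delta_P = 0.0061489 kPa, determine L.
Formula: \Delta P = f \frac{L}{D} \frac{\rho V^2}{2}
Substituting knowns: 0.0061489 = 0.029·(L/0.264)·0.5·1.225·0.843²/1000
Solving for L: L = (0.0061489·1000)·0.264/(0.029·0.5·1.225·0.843²) = 128.6 m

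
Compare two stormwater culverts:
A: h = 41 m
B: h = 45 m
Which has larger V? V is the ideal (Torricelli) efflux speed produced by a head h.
V(A) = 28.36 m/s, V(B) = 29.71 m/s. Answer: B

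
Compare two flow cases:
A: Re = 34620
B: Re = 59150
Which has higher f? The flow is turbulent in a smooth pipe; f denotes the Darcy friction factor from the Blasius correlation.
f(A) = 0.02317, f(B) = 0.02026. Answer: A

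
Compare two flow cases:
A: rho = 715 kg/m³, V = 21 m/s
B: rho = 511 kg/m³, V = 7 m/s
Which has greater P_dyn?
P_dyn(A) = 157.7 kPa, P_dyn(B) = 12.52 kPa. Answer: A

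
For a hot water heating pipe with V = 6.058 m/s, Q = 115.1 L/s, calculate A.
Formula: Q = A V
Substituting knowns: 115.1 = A·6.058·1000
Solving for A: A = (115.1/1000)/6.058 = 0.019 m²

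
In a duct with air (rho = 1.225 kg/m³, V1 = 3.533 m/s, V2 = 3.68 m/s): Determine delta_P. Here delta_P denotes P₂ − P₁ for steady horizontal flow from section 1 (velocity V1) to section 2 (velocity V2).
Formula: \Delta P = \frac{1}{2} \rho (V_1^2 - V_2^2)
delta_P = 0.5·1.225·(3.533² − 3.68²)/1000 = -0.0006494 kPa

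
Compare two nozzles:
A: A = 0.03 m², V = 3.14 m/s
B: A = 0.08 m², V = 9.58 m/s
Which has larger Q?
Q(A) = 94.2 L/s, Q(B) = 766.4 L/s. Answer: B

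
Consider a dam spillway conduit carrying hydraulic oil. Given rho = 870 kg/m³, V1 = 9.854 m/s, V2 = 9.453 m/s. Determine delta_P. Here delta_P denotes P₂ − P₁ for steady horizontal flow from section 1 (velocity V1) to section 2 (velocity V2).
Formula: \Delta P = \frac{1}{2} \rho (V_1^2 - V_2^2)
delta_P = 0.5·870·(9.854² − 9.453²)/1000 = 3.368 kPa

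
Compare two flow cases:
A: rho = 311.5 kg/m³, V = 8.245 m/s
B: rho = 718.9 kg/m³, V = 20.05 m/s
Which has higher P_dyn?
P_dyn(A) = 10.59 kPa, P_dyn(B) = 144.5 kPa. Answer: B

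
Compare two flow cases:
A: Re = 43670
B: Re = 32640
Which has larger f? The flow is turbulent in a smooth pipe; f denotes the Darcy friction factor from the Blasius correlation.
f(A) = 0.02186, f(B) = 0.02351. Answer: B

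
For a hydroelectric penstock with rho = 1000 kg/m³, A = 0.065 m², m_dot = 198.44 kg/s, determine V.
Formula: \dot{m} = \rho A V
Substituting knowns: 198.44 = 1000·0.065·V
Solving for V: V = 198.44/(1000·0.065) = 3.053 m/s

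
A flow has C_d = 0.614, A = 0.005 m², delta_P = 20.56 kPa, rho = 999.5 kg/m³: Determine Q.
Formula: Q = C_d A \sqrt{\frac{2 \Delta P}{\rho}}
Q = 0.614·0.005·√(2·(20.56·1000)/999.5)·1000 = 19.69 L/s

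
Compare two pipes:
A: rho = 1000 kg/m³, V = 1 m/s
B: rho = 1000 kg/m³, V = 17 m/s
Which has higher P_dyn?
P_dyn(A) = 0.5 kPa, P_dyn(B) = 144.5 kPa. Answer: B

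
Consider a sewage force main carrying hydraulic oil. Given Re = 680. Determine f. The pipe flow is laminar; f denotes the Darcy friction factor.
Formula: f = \frac{64}{Re}
f = 64/680 = 0.09412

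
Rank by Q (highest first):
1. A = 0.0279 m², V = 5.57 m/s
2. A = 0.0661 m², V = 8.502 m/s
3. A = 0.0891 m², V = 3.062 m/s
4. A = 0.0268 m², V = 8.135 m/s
Case 1: Q = 155.4 L/s
Case 2: Q = 562 L/s
Case 3: Q = 272.8 L/s
Case 4: Q = 218 L/s
Ranking (highest first): 2, 3, 4, 1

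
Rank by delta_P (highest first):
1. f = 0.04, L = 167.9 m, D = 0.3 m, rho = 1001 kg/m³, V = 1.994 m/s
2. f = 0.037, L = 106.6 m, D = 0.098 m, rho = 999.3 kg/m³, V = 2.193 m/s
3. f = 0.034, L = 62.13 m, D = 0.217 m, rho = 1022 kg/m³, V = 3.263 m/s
Case 1: delta_P = 44.55 kPa
Case 2: delta_P = 96.71 kPa
Case 3: delta_P = 52.96 kPa
Ranking (highest first): 2, 3, 1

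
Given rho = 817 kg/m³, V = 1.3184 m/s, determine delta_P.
Formula: V = \sqrt{\frac{2 \Delta P}{\rho}}
Substituting knowns: 1.3184 = √(2·(delta_P·1000)/817)
Solving for delta_P: delta_P = 1.3184²·817/2/1000 = 0.71 kPa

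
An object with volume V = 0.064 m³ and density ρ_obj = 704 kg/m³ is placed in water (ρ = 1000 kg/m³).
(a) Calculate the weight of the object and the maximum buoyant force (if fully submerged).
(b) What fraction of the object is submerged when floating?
(a) W=rho_obj*g*V=704*9.81*0.064=442.0 N; F_B(max)=rho*g*V=1000*9.81*0.064=627.8 N
(b) Floating fraction=rho_obj/rho=704/1000=0.704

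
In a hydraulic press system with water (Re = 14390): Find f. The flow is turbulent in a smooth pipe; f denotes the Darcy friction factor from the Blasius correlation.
Formula: f = \frac{0.316}{Re^{0.25}}
f = 0.316/14390^0.25 = 0.02885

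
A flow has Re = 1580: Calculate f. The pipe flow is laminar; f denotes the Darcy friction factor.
Formula: f = \frac{64}{Re}
f = 64/1580 = 0.04051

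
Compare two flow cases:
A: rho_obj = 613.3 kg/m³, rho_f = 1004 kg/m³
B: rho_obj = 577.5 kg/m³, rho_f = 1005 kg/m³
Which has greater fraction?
fraction(A) = 0.6109, fraction(B) = 0.5746. Answer: A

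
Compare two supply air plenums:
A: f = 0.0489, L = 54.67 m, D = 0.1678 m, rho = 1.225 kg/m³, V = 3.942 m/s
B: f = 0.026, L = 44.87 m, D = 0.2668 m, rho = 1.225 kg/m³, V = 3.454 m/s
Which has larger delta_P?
delta_P(A) = 0.1516 kPa, delta_P(B) = 0.03195 kPa. Answer: A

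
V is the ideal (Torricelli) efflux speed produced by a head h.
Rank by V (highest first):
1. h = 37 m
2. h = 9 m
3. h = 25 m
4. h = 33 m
Case 1: V = 26.94 m/s
Case 2: V = 13.29 m/s
Case 3: V = 22.15 m/s
Case 4: V = 25.45 m/s
Ranking (highest first): 1, 4, 3, 2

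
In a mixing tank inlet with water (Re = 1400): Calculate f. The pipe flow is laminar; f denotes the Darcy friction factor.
Formula: f = \frac{64}{Re}
f = 64/1400 = 0.04571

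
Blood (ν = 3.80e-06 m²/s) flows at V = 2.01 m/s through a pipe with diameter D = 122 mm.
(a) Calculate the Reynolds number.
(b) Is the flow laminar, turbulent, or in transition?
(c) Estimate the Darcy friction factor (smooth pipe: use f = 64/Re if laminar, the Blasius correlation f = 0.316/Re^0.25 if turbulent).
(a) Re = V·D/ν = 2.01·0.122/3.80e-06 = 64532
(b) Flow regime: turbulent (Re > 4000)
(c) Friction factor: f = 0.316/Re^0.25 = 0.316/64532^0.25 = 0.01983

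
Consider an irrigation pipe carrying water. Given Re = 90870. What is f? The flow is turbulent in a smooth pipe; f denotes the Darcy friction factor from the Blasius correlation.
Formula: f = \frac{0.316}{Re^{0.25}}
f = 0.316/90870^0.25 = 0.0182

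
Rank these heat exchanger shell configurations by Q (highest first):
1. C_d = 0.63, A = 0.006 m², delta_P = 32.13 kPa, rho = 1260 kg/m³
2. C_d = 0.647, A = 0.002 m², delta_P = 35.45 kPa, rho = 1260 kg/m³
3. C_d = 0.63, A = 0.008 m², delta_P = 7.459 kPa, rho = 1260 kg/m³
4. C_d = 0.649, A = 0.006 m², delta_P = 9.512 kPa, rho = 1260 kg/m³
Case 1: Q = 26.99 L/s
Case 2: Q = 9.707 L/s
Case 3: Q = 17.34 L/s
Case 4: Q = 15.13 L/s
Ranking (highest first): 1, 3, 4, 2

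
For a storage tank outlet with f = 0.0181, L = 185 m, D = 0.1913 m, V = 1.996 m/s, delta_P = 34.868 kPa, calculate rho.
Formula: \Delta P = f \frac{L}{D} \frac{\rho V^2}{2}
Substituting knowns: 34.868 = 0.0181·(185/0.1913)·0.5·rho·1.996²/1000
Solving for rho: rho = (34.868·1000)/(0.0181·(185/0.1913)·0.5·1.996²) = 1000 kg/m³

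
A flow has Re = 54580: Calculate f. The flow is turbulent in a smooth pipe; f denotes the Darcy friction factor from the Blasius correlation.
Formula: f = \frac{0.316}{Re^{0.25}}
f = 0.316/54580^0.25 = 0.02067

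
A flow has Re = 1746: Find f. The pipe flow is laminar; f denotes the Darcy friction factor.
Formula: f = \frac{64}{Re}
f = 64/1746 = 0.03666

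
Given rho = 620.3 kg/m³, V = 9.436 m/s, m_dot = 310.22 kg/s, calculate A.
Formula: \dot{m} = \rho A V
Substituting knowns: 310.22 = 620.3·A·9.436
Solving for A: A = 310.22/(620.3·9.436) = 0.053 m²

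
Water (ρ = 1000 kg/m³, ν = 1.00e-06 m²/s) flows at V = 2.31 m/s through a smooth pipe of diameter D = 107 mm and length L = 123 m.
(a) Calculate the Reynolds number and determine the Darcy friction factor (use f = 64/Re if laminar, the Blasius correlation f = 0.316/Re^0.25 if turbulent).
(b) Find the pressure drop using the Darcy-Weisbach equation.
(a) Re = V·D/ν = 2.31·0.107/1.00e-06 = 247170 → turbulent (Re > 4000); f = 0.316/Re^0.25 = 0.316/247170^0.25 = 0.014172 (Blasius is strictly valid for Re ≲ 1e5; used here as the smooth-pipe estimate the problem specifies)
(b) Darcy-Weisbach: ΔP = f·(L/D)·½ρV²/1000 = 0.014172·(123/0.107)·½·1000·2.31²/1000 = 43.47 kPa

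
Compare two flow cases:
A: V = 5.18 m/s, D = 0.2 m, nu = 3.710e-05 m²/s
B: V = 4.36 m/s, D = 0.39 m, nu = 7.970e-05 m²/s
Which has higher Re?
Re(A) = 27925, Re(B) = 21335. Answer: A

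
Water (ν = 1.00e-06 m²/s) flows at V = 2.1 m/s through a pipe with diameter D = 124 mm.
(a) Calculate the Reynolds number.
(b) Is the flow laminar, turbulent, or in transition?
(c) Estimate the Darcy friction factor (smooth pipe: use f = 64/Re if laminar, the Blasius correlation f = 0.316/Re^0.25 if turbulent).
(a) Re = V·D/ν = 2.1·0.124/1.00e-06 = 260400
(b) Flow regime: turbulent (Re > 4000)
(c) Friction factor: f = 0.316/Re^0.25 = 0.316/260400^0.25 = 0.01399 (Blasius is strictly valid for Re ≲ 1e5; used here as the smooth-pipe estimate the problem specifies)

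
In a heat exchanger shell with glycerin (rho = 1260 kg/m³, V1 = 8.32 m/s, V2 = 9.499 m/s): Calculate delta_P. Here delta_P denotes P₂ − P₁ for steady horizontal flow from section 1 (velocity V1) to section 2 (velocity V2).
Formula: \Delta P = \frac{1}{2} \rho (V_1^2 - V_2^2)
delta_P = 0.5·1260·(8.32² − 9.499²)/1000 = -13.24 kPa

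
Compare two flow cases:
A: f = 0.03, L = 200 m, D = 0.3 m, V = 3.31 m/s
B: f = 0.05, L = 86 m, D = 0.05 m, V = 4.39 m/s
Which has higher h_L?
h_L(A) = 11.17 m, h_L(B) = 84.48 m. Answer: B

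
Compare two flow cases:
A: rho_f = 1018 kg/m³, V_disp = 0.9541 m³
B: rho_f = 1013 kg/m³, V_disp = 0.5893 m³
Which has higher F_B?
F_B(A) = 9528 N, F_B(B) = 5856 N. Answer: A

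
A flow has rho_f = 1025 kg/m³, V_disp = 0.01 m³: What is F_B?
Formula: F_B = \rho_f g V_{disp}
F_B = 1025·9.81·0.01 = 100.6 N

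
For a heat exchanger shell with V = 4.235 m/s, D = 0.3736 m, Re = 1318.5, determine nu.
Formula: Re = \frac{V D}{\nu}
Substituting knowns: 1318.5 = 4.235·0.3736/nu
Solving for nu: nu = 4.235·0.3736/1318.5 = 0.0012 m²/s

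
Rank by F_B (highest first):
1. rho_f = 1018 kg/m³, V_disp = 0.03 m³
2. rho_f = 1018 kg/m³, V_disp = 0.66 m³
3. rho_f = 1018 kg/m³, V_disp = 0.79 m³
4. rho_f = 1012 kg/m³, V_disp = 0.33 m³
Case 1: F_B = 299.6 N
Case 2: F_B = 6591 N
Case 3: F_B = 7889 N
Case 4: F_B = 3276 N
Ranking (highest first): 3, 2, 4, 1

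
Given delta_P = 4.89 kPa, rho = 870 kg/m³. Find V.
Formula: V = \sqrt{\frac{2 \Delta P}{\rho}}
V = √(2·(4.89·1000)/870) = 3.353 m/s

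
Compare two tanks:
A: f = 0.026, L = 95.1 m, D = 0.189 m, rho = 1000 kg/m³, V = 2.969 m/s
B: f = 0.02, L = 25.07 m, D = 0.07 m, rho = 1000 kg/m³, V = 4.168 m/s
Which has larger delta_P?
delta_P(A) = 57.66 kPa, delta_P(B) = 62.22 kPa. Answer: B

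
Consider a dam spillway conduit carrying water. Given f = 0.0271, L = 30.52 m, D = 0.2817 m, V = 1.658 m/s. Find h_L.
Formula: h_L = f \frac{L}{D} \frac{V^2}{2g}
h_L = 0.0271·(30.52/0.2817)·1.658²/(2·9.81) = 0.4114 m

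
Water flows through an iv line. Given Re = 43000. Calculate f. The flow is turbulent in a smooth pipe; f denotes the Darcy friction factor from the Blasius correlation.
Formula: f = \frac{0.316}{Re^{0.25}}
f = 0.316/43000^0.25 = 0.02194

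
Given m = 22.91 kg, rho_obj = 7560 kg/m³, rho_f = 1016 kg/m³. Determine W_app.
Formula: W_{app} = mg\left(1 - \frac{\rho_f}{\rho_{obj}}\right)
W_app = 22.91·9.81·(1 − 1016/7560) = 194.5 N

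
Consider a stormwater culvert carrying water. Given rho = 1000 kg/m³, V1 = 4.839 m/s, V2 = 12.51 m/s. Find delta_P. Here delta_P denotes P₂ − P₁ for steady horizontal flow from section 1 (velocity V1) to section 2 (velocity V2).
Formula: \Delta P = \frac{1}{2} \rho (V_1^2 - V_2^2)
delta_P = 0.5·1000·(4.839² − 12.51²)/1000 = -66.54 kPa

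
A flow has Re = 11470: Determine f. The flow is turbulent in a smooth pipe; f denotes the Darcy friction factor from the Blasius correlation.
Formula: f = \frac{0.316}{Re^{0.25}}
f = 0.316/11470^0.25 = 0.03053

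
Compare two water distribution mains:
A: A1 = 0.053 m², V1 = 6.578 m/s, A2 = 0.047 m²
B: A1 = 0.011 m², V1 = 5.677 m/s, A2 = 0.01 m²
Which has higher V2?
V2(A) = 7.418 m/s, V2(B) = 6.245 m/s. Answer: A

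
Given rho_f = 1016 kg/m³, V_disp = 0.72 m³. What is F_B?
Formula: F_B = \rho_f g V_{disp}
F_B = 1016·9.81·0.72 = 7176 N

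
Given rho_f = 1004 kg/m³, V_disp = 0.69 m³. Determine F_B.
Formula: F_B = \rho_f g V_{disp}
F_B = 1004·9.81·0.69 = 6796 N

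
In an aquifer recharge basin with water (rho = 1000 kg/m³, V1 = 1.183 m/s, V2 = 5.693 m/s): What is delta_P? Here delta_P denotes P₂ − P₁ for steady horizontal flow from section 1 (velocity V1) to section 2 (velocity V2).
Formula: \Delta P = \frac{1}{2} \rho (V_1^2 - V_2^2)
delta_P = 0.5·1000·(1.183² − 5.693²)/1000 = -15.51 kPa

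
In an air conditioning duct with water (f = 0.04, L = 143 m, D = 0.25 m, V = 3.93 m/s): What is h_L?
Formula: h_L = f \frac{L}{D} \frac{V^2}{2g}
h_L = 0.04·(143/0.25)·3.93²/(2·9.81) = 18.01 m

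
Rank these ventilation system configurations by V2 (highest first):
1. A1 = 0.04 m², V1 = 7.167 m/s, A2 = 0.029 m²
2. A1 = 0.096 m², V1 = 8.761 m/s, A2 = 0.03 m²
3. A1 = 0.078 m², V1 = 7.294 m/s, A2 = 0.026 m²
Case 1: V2 = 9.886 m/s
Case 2: V2 = 28.04 m/s
Case 3: V2 = 21.88 m/s
Ranking (highest first): 2, 3, 1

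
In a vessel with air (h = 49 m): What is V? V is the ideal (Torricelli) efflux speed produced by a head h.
Formula: V = \sqrt{2 g h}
V = √(2·9.81·49) = 31.01 m/s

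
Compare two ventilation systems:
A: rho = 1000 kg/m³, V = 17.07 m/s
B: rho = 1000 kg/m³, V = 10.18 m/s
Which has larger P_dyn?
P_dyn(A) = 145.7 kPa, P_dyn(B) = 51.82 kPa. Answer: A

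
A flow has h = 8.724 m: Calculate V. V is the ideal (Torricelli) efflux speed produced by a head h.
Formula: V = \sqrt{2 g h}
V = √(2·9.81·8.724) = 13.08 m/s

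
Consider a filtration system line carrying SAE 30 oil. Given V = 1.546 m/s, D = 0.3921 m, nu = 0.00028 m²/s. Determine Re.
Formula: Re = \frac{V D}{\nu}
Re = 1.546·0.3921/0.00028 = 2165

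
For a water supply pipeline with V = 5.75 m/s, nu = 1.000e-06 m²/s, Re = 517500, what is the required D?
Formula: Re = \frac{V D}{\nu}
Substituting knowns: 517500 = 5.75·D/1.000e-06
Solving for D: D = 517500·1.000e-06/5.75 = 0.09 m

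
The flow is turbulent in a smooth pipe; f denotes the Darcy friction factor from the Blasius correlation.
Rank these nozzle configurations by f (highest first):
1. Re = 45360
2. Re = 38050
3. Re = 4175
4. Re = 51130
Case 1: f = 0.02165
Case 2: f = 0.02263
Case 3: f = 0.03931
Case 4: f = 0.02101
Ranking (highest first): 3, 2, 1, 4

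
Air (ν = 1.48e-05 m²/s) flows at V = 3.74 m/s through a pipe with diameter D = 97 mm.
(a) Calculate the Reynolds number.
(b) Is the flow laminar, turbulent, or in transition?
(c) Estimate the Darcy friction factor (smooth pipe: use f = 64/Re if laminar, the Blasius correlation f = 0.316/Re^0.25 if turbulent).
(a) Re = V·D/ν = 3.74·0.097/1.48e-05 = 24512
(b) Flow regime: turbulent (Re > 4000)
(c) Friction factor: f = 0.316/Re^0.25 = 0.316/24512^0.25 = 0.02525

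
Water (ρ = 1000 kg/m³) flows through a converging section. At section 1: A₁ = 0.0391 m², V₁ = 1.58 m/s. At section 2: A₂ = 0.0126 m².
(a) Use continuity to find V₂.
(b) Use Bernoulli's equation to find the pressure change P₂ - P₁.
(a) Continuity: A₁V₁=A₂V₂ -> V₂=A₁V₁/A₂=0.0391*1.58/0.0126=4.90 m/s
(b) Bernoulli: P₂-P₁=0.5*rho*(V₁^2-V₂^2)/1000=0.5*1000*(1.58^2-4.90^2)/1000=-10.76 kPa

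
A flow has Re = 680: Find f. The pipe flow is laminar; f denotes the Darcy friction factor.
Formula: f = \frac{64}{Re}
f = 64/680 = 0.09412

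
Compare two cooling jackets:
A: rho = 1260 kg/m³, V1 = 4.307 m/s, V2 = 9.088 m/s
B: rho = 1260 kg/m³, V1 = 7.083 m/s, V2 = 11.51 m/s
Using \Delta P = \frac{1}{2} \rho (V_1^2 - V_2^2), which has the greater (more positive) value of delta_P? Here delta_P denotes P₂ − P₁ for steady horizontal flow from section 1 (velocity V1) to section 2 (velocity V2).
delta_P(A) = -40.35 kPa, delta_P(B) = -51.86 kPa. Answer: A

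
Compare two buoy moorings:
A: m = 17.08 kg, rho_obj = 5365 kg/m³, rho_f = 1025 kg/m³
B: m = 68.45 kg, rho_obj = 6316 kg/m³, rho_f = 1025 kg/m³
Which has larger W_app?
W_app(A) = 135.5 N, W_app(B) = 562.5 N. Answer: B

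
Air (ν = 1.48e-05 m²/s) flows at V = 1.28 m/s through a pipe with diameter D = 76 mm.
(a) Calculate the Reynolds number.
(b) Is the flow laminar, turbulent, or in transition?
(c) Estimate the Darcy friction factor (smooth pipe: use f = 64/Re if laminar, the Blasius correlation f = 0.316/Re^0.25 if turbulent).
(a) Re = V·D/ν = 1.28·0.076/1.48e-05 = 6573
(b) Flow regime: turbulent (Re > 4000)
(c) Friction factor: f = 0.316/Re^0.25 = 0.316/6573^0.25 = 0.0351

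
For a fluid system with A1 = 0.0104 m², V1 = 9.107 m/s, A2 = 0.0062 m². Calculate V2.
Formula: V_2 = \frac{A_1 V_1}{A_2}
V2 = 0.0104·9.107/0.0062 = 15.28 m/s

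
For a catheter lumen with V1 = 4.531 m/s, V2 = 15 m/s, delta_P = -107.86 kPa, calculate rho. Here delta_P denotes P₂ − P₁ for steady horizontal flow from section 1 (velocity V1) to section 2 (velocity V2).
Formula: \Delta P = \frac{1}{2} \rho (V_1^2 - V_2^2)
Substituting knowns: -107.86 = 0.5·rho·(4.531² − 15²)/1000
Solving for rho: rho = 2·(-107.86·1000)/(4.531² − 15²) = 1055 kg/m³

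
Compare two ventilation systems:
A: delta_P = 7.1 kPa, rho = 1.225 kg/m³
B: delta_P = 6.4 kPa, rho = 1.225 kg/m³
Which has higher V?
V(A) = 107.7 m/s, V(B) = 102.2 m/s. Answer: A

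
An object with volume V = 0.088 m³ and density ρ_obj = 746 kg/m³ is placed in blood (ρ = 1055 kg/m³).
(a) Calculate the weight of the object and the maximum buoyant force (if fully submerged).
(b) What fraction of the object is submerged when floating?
(a) W=rho_obj*g*V=746*9.81*0.088=644.0 N; F_B(max)=rho*g*V=1055*9.81*0.088=910.8 N
(b) Floating fraction=rho_obj/rho=746/1055=0.707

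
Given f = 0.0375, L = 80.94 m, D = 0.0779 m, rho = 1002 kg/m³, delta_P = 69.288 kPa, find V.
Formula: \Delta P = f \frac{L}{D} \frac{\rho V^2}{2}
Substituting knowns: 69.288 = 0.0375·(80.94/0.0779)·0.5·1002·V²/1000
Solving for V: V = √((69.288·1000)/(0.0375·(80.94/0.0779)·0.5·1002)) = 1.884 m/s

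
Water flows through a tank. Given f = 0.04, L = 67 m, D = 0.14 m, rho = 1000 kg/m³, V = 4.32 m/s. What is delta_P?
Formula: \Delta P = f \frac{L}{D} \frac{\rho V^2}{2}
delta_P = 0.04·(67/0.14)·0.5·1000·4.32²/1000 = 178.6 kPa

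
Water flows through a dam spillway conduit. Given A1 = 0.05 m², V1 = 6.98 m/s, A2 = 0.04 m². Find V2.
Formula: V_2 = \frac{A_1 V_1}{A_2}
V2 = 0.05·6.98/0.04 = 8.725 m/s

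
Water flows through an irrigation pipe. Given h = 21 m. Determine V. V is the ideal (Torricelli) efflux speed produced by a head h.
Formula: V = \sqrt{2 g h}
V = √(2·9.81·21) = 20.3 m/s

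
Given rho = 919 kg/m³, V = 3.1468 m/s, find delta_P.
Formula: V = \sqrt{\frac{2 \Delta P}{\rho}}
Substituting knowns: 3.1468 = √(2·(delta_P·1000)/919)
Solving for delta_P: delta_P = 3.1468²·919/2/1000 = 4.55 kPa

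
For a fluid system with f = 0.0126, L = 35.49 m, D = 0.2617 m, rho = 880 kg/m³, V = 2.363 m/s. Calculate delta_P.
Formula: \Delta P = f \frac{L}{D} \frac{\rho V^2}{2}
delta_P = 0.0126·(35.49/0.2617)·0.5·880·2.363²/1000 = 4.198 kPa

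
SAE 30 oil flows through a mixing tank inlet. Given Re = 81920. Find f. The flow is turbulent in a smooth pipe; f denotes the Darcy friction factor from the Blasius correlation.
Formula: f = \frac{0.316}{Re^{0.25}}
f = 0.316/81920^0.25 = 0.01868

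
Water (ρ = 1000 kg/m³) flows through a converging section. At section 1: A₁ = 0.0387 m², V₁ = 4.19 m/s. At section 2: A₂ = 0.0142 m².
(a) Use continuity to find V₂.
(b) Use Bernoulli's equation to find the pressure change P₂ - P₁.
(a) Continuity: A₁V₁=A₂V₂ -> V₂=A₁V₁/A₂=0.0387*4.19/0.0142=11.42 m/s
(b) Bernoulli: P₂-P₁=0.5*rho*(V₁^2-V₂^2)/1000=0.5*1000*(4.19^2-11.42^2)/1000=-56.43 kPa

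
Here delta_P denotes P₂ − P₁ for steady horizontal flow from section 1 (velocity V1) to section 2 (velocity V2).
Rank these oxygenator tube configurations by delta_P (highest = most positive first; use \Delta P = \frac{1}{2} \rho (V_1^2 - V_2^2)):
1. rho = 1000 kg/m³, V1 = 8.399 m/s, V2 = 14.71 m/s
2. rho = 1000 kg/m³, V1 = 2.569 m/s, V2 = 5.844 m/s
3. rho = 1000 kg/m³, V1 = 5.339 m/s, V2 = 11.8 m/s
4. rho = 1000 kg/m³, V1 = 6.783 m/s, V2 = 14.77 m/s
Case 1: delta_P = -72.92 kPa
Case 2: delta_P = -13.78 kPa
Case 3: delta_P = -55.37 kPa
Case 4: delta_P = -86.07 kPa
Ranking (highest first): 2, 3, 1, 4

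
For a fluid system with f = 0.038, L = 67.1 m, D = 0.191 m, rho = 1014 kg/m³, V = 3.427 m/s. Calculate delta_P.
Formula: \Delta P = f \frac{L}{D} \frac{\rho V^2}{2}
delta_P = 0.038·(67.1/0.191)·0.5·1014·3.427²/1000 = 79.49 kPa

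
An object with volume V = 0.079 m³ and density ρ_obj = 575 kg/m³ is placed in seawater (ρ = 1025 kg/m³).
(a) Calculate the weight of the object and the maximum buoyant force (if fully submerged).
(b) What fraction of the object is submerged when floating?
(a) W=rho_obj*g*V=575*9.81*0.079=445.6 N; F_B(max)=rho*g*V=1025*9.81*0.079=794.4 N
(b) Floating fraction=rho_obj/rho=575/1025=0.561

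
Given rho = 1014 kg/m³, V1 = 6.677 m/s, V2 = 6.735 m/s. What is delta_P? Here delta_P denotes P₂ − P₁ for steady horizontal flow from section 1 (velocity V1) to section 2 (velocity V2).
Formula: \Delta P = \frac{1}{2} \rho (V_1^2 - V_2^2)
delta_P = 0.5·1014·(6.677² − 6.735²)/1000 = -0.3944 kPa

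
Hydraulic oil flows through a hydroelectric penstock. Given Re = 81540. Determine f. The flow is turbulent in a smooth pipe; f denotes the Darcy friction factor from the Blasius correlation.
Formula: f = \frac{0.316}{Re^{0.25}}
f = 0.316/81540^0.25 = 0.0187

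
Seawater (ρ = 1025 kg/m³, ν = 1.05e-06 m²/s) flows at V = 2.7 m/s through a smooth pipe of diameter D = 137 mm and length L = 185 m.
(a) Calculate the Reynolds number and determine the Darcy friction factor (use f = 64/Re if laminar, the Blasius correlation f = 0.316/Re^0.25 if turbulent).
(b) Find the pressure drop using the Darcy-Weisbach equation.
(a) Re = V·D/ν = 2.7·0.137/1.05e-06 = 352290 → turbulent (Re > 4000); f = 0.316/Re^0.25 = 0.316/352290^0.25 = 0.012971 (Blasius is strictly valid for Re ≲ 1e5; used here as the smooth-pipe estimate the problem specifies)
(b) Darcy-Weisbach: ΔP = f·(L/D)·½ρV²/1000 = 0.012971·(185/0.137)·½·1025·2.7²/1000 = 65.44 kPa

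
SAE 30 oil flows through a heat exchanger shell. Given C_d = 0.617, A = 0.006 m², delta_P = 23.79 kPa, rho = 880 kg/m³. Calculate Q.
Formula: Q = C_d A \sqrt{\frac{2 \Delta P}{\rho}}
Q = 0.617·0.006·√(2·(23.79·1000)/880)·1000 = 27.22 L/s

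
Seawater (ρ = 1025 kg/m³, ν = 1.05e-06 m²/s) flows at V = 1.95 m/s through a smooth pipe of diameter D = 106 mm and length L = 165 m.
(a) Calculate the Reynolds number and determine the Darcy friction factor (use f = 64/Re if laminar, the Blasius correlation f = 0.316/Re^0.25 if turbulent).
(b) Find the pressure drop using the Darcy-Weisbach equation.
(a) Re = V·D/ν = 1.95·0.106/1.05e-06 = 196860 → turbulent (Re > 4000); f = 0.316/Re^0.25 = 0.316/196860^0.25 = 0.015002 (Blasius is strictly valid for Re ≲ 1e5; used here as the smooth-pipe estimate the problem specifies)
(b) Darcy-Weisbach: ΔP = f·(L/D)·½ρV²/1000 = 0.015002·(165/0.106)·½·1025·1.95²/1000 = 45.51 kPa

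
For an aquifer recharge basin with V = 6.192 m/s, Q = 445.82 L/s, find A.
Formula: Q = A V
Substituting knowns: 445.82 = A·6.192·1000
Solving for A: A = (445.82/1000)/6.192 = 0.072 m²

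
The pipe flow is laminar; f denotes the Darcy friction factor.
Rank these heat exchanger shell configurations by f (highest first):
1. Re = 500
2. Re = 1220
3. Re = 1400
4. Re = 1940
Case 1: f = 0.128
Case 2: f = 0.05246
Case 3: f = 0.04571
Case 4: f = 0.03299
Ranking (highest first): 1, 2, 3, 4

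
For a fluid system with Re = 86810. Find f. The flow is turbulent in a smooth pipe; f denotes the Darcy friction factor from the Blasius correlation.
Formula: f = \frac{0.316}{Re^{0.25}}
f = 0.316/86810^0.25 = 0.01841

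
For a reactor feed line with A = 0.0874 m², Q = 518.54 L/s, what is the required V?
Formula: Q = A V
Substituting knowns: 518.54 = 0.0874·V·1000
Solving for V: V = (518.54/1000)/0.0874 = 5.933 m/s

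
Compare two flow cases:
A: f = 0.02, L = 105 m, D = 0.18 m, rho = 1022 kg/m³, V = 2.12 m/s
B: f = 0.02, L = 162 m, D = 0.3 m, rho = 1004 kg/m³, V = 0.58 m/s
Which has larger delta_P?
delta_P(A) = 26.79 kPa, delta_P(B) = 1.824 kPa. Answer: A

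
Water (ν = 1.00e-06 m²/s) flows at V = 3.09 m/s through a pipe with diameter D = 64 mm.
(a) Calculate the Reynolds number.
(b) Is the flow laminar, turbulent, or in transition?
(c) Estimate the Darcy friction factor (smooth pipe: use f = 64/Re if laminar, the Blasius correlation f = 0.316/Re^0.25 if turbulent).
(a) Re = V·D/ν = 3.09·0.064/1.00e-06 = 197760
(b) Flow regime: turbulent (Re > 4000)
(c) Friction factor: f = 0.316/Re^0.25 = 0.316/197760^0.25 = 0.01498 (Blasius is strictly valid for Re ≲ 1e5; used here as the smooth-pipe estimate the problem specifies)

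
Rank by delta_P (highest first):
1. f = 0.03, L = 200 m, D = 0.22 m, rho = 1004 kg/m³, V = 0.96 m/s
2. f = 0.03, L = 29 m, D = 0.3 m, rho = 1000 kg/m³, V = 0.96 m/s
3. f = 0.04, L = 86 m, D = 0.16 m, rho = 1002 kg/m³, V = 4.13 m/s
Case 1: delta_P = 12.62 kPa
Case 2: delta_P = 1.336 kPa
Case 3: delta_P = 183.7 kPa
Ranking (highest first): 3, 1, 2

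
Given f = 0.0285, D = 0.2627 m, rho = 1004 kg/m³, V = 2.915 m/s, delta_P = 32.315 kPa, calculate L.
Formula: \Delta P = f \frac{L}{D} \frac{\rho V^2}{2}
Substituting knowns: 32.315 = 0.0285·(L/0.2627)·0.5·1004·2.915²/1000
Solving for L: L = (32.315·1000)·0.2627/(0.0285·0.5·1004·2.915²) = 69.83 m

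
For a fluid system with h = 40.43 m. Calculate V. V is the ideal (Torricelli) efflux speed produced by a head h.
Formula: V = \sqrt{2 g h}
V = √(2·9.81·40.43) = 28.16 m/s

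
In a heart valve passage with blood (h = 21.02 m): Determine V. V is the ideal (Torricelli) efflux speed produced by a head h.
Formula: V = \sqrt{2 g h}
V = √(2·9.81·21.02) = 20.31 m/s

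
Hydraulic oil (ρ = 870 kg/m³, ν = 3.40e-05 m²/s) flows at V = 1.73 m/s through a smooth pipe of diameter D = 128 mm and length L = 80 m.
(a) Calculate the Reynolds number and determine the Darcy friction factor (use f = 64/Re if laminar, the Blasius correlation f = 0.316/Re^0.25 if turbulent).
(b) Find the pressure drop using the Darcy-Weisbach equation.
(a) Re = V·D/ν = 1.73·0.128/3.40e-05 = 6512.9 → turbulent (Re > 4000); f = 0.316/Re^0.25 = 0.316/6512.9^0.25 = 0.035176
(b) Darcy-Weisbach: ΔP = f·(L/D)·½ρV²/1000 = 0.035176·(80/0.128)·½·870·1.73²/1000 = 28.62 kPa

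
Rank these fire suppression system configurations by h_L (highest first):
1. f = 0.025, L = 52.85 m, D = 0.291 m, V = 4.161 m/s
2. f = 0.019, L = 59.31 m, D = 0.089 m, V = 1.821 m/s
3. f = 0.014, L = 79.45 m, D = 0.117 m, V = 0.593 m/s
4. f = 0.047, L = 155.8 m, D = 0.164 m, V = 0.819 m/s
Case 1: h_L = 4.007 m
Case 2: h_L = 2.14 m
Case 3: h_L = 0.1704 m
Case 4: h_L = 1.526 m
Ranking (highest first): 1, 2, 4, 3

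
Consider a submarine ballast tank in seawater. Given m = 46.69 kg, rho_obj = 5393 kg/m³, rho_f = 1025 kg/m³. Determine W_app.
Formula: W_{app} = mg\left(1 - \frac{\rho_f}{\rho_{obj}}\right)
W_app = 46.69·9.81·(1 − 1025/5393) = 371 N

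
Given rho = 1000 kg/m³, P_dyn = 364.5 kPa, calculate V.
Formula: P_{dyn} = \frac{1}{2} \rho V^2
Substituting knowns: 364.5 = 0.5·1000·V²/1000
Solving for V: V = √(2·(364.5·1000)/1000) = 27 m/s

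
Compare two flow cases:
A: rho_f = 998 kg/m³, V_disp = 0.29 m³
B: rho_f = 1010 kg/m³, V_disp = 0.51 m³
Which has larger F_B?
F_B(A) = 2839 N, F_B(B) = 5053 N. Answer: B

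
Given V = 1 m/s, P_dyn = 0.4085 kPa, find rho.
Formula: P_{dyn} = \frac{1}{2} \rho V^2
Substituting knowns: 0.4085 = 0.5·rho·1²/1000
Solving for rho: rho = 2·(0.4085·1000)/1² = 817 kg/m³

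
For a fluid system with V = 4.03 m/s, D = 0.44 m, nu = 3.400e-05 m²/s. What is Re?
Formula: Re = \frac{V D}{\nu}
Re = 4.03·0.44/3.400e-05 = 52153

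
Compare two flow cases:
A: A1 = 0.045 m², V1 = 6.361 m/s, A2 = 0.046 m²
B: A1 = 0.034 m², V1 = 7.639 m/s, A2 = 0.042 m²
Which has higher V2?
V2(A) = 6.223 m/s, V2(B) = 6.184 m/s. Answer: A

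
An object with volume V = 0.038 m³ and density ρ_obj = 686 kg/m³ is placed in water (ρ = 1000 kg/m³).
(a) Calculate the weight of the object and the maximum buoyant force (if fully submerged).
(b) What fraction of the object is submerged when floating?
(a) W=rho_obj*g*V=686*9.81*0.038=255.7 N; F_B(max)=rho*g*V=1000*9.81*0.038=372.8 N
(b) Floating fraction=rho_obj/rho=686/1000=0.686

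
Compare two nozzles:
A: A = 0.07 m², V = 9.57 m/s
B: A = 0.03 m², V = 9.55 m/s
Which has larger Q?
Q(A) = 669.9 L/s, Q(B) = 286.5 L/s. Answer: A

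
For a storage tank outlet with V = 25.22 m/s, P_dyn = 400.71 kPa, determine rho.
Formula: P_{dyn} = \frac{1}{2} \rho V^2
Substituting knowns: 400.71 = 0.5·rho·25.22²/1000
Solving for rho: rho = 2·(400.71·1000)/25.22² = 1260 kg/m³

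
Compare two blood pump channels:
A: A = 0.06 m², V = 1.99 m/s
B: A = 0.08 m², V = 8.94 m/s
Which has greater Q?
Q(A) = 119.4 L/s, Q(B) = 715.2 L/s. Answer: B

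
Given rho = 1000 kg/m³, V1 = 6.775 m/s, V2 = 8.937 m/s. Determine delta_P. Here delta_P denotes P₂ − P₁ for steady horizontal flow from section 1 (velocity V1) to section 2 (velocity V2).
Formula: \Delta P = \frac{1}{2} \rho (V_1^2 - V_2^2)
delta_P = 0.5·1000·(6.775² − 8.937²)/1000 = -16.98 kPa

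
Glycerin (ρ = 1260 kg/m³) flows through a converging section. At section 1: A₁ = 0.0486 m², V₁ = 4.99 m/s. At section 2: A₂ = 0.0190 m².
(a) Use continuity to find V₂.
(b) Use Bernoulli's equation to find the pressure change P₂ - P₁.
(a) Continuity: A₁V₁=A₂V₂ -> V₂=A₁V₁/A₂=0.0486*4.99/0.0190=12.76 m/s
(b) Bernoulli: P₂-P₁=0.5*rho*(V₁^2-V₂^2)/1000=0.5*1260*(4.99^2-12.76^2)/1000=-86.89 kPa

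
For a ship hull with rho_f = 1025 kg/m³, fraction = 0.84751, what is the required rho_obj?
Formula: f_{sub} = \frac{\rho_{obj}}{\rho_f}
Substituting knowns: 0.84751 = rho_obj/1025
Solving for rho_obj: rho_obj = 0.84751·1025 = 868.7 kg/m³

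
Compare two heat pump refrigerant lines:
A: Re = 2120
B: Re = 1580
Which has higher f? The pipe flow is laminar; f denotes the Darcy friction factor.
f(A) = 0.03019, f(B) = 0.04051. Answer: B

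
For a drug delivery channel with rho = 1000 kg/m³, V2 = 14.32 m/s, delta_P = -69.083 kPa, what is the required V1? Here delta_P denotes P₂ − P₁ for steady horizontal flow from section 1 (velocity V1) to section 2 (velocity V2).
Formula: \Delta P = \frac{1}{2} \rho (V_1^2 - V_2^2)
Substituting knowns: -69.083 = 0.5·1000·(V1² − 14.32²)/1000
Solving for V1: V1 = √(14.32² + 2·(-69.083·1000)/1000) = 8.179 m/s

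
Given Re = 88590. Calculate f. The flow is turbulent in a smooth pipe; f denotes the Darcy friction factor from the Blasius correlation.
Formula: f = \frac{0.316}{Re^{0.25}}
f = 0.316/88590^0.25 = 0.01832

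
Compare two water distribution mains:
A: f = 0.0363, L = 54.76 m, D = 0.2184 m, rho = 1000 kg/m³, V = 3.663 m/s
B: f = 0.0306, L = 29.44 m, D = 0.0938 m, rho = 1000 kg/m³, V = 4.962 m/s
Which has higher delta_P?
delta_P(A) = 61.06 kPa, delta_P(B) = 118.2 kPa. Answer: B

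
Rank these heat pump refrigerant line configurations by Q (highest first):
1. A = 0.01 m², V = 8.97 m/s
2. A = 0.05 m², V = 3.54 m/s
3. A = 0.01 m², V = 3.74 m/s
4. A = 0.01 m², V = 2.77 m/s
Case 1: Q = 89.7 L/s
Case 2: Q = 177 L/s
Case 3: Q = 37.4 L/s
Case 4: Q = 27.7 L/s
Ranking (highest first): 2, 1, 3, 4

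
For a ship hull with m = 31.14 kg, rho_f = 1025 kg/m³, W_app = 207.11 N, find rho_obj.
Formula: W_{app} = mg\left(1 - \frac{\rho_f}{\rho_{obj}}\right)
Substituting knowns: 207.11 = 31.14·9.81·(1 − 1025/rho_obj)
Solving for rho_obj: rho_obj = 1025/(1 − 207.11/(31.14·9.81)) = 3183 kg/m³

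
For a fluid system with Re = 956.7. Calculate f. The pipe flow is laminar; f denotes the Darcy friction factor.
Formula: f = \frac{64}{Re}
f = 64/956.7 = 0.0669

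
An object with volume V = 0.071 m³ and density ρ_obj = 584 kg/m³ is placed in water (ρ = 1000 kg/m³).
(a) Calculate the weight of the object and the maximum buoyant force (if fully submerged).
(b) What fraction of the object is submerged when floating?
(a) W=rho_obj*g*V=584*9.81*0.071=406.8 N; F_B(max)=rho*g*V=1000*9.81*0.071=696.5 N
(b) Floating fraction=rho_obj/rho=584/1000=0.584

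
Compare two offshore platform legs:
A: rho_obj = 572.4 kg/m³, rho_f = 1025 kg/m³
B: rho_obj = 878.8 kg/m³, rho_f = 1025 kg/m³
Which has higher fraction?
fraction(A) = 0.5584, fraction(B) = 0.8574. Answer: B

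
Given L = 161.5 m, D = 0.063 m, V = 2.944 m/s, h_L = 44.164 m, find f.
Formula: h_L = f \frac{L}{D} \frac{V^2}{2g}
Substituting knowns: 44.164 = f·(161.5/0.063)·2.944²/(2·9.81)
Solving for f: f = 44.164·2·9.81/((161.5/0.063)·2.944²) = 0.039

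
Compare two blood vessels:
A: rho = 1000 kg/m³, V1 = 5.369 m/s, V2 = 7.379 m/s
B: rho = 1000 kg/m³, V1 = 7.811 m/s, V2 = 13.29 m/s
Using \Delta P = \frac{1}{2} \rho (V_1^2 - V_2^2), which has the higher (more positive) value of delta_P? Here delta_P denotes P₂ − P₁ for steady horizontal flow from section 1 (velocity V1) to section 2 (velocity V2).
delta_P(A) = -12.81 kPa, delta_P(B) = -57.81 kPa. Answer: A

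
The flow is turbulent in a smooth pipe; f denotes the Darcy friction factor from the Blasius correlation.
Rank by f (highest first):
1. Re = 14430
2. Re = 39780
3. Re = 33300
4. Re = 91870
Case 1: f = 0.02883
Case 2: f = 0.02238
Case 3: f = 0.02339
Case 4: f = 0.01815
Ranking (highest first): 1, 3, 2, 4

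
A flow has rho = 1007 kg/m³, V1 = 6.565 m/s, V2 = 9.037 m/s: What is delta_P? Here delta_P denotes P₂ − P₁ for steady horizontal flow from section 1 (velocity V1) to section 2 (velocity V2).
Formula: \Delta P = \frac{1}{2} \rho (V_1^2 - V_2^2)
delta_P = 0.5·1007·(6.565² − 9.037²)/1000 = -19.42 kPa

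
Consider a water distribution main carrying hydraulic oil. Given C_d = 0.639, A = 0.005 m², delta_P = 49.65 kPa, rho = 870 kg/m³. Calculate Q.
Formula: Q = C_d A \sqrt{\frac{2 \Delta P}{\rho}}
Q = 0.639·0.005·√(2·(49.65·1000)/870)·1000 = 34.13 L/s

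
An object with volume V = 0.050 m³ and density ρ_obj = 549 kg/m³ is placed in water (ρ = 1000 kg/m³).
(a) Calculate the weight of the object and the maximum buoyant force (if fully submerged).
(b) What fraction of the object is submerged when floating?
(a) W=rho_obj*g*V=549*9.81*0.050=269.3 N; F_B(max)=rho*g*V=1000*9.81*0.050=490.5 N
(b) Floating fraction=rho_obj/rho=549/1000=0.549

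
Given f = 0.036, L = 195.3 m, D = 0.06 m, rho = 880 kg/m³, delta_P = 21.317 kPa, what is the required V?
Formula: \Delta P = f \frac{L}{D} \frac{\rho V^2}{2}
Substituting knowns: 21.317 = 0.036·(195.3/0.06)·0.5·880·V²/1000
Solving for V: V = √((21.317·1000)/(0.036·(195.3/0.06)·0.5·880)) = 0.643 m/s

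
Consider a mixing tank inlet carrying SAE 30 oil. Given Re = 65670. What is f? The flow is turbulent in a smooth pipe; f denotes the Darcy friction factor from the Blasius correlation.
Formula: f = \frac{0.316}{Re^{0.25}}
f = 0.316/65670^0.25 = 0.01974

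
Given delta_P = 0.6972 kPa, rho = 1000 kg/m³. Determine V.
Formula: V = \sqrt{\frac{2 \Delta P}{\rho}}
V = √(2·(0.6972·1000)/1000) = 1.181 m/s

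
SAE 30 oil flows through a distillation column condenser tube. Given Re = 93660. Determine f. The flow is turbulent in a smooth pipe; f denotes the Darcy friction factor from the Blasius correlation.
Formula: f = \frac{0.316}{Re^{0.25}}
f = 0.316/93660^0.25 = 0.01806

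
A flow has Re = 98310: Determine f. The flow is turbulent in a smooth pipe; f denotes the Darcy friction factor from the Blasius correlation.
Formula: f = \frac{0.316}{Re^{0.25}}
f = 0.316/98310^0.25 = 0.01785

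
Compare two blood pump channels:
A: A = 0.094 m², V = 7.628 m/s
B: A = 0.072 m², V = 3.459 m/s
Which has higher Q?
Q(A) = 717 L/s, Q(B) = 249 L/s. Answer: A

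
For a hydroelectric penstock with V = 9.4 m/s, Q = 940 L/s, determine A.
Formula: Q = A V
Substituting knowns: 940 = A·9.4·1000
Solving for A: A = (940/1000)/9.4 = 0.1 m²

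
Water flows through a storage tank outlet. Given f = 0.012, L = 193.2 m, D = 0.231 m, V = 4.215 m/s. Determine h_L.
Formula: h_L = f \frac{L}{D} \frac{V^2}{2g}
h_L = 0.012·(193.2/0.231)·4.215²/(2·9.81) = 9.088 m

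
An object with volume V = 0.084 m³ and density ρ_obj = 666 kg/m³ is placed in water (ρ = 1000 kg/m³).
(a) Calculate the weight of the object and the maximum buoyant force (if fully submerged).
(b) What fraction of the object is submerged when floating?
(a) W=rho_obj*g*V=666*9.81*0.084=548.8 N; F_B(max)=rho*g*V=1000*9.81*0.084=824.0 N
(b) Floating fraction=rho_obj/rho=666/1000=0.666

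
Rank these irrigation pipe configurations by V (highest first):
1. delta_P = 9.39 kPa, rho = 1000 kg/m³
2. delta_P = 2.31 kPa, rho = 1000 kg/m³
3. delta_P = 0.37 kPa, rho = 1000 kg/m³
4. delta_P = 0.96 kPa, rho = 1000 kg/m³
Case 1: V = 4.334 m/s
Case 2: V = 2.149 m/s
Case 3: V = 0.8602 m/s
Case 4: V = 1.386 m/s
Ranking (highest first): 1, 2, 4, 3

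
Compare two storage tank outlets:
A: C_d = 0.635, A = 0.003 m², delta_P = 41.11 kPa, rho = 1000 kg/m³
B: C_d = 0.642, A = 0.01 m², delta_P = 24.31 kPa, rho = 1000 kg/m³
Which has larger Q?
Q(A) = 17.27 L/s, Q(B) = 44.77 L/s. Answer: B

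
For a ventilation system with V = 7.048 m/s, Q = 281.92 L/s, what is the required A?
Formula: Q = A V
Substituting knowns: 281.92 = A·7.048·1000
Solving for A: A = (281.92/1000)/7.048 = 0.04 m²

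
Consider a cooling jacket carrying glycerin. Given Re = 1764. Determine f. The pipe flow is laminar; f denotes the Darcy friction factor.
Formula: f = \frac{64}{Re}
f = 64/1764 = 0.03628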